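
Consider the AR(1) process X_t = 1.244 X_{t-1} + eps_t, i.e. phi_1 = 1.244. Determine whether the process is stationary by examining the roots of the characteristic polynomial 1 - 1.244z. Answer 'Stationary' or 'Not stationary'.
\text{Not stationary}

The AR(p) characteristic polynomial is P(z) = 1 - 1.244z.
Stationarity requires all roots to lie outside the unit circle, i.e. |z| > 1 for every root.
This is linear in z: 1 + (-1.244) z = 0  =>  z = -1/(-1.244) = 0.803859,  |z| = 0.803859.
Moduli of all roots: 0.8039.
All moduli strictly greater than 1? No.
Verdict: Not stationary.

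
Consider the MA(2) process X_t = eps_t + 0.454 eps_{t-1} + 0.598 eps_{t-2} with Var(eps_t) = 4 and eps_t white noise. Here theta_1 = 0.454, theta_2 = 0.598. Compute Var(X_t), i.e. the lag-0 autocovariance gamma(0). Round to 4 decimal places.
\gamma(0) = 6.2549

For an MA(q) process X_t = eps_t + sum_i theta_i eps_{t-i} with
Var(eps_t) = sigma^2, the variance is
  gamma(0) = sigma^2 * (1 + sum_i theta_i^2).
  sum_i theta_i^2 = (0.454)^2 + (0.598)^2 = 0.206116 + 0.357604 = 0.56372.
  gamma(0) = 4 * (1 + 0.56372) = 4 * 1.56372 = 6.25488, which rounds to 6.2549.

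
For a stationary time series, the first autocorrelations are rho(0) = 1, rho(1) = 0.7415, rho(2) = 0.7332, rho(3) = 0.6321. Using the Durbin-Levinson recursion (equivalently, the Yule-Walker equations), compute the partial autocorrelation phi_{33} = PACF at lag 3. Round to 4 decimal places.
\phi_{33} = 0.0209

The PACF at lag k is phi_{kk}, the last component of the solution
to the Yule-Walker system G_k phi = r_k where
  (G_k)_{ij} = rho(|i - j|), (r_k)_i = rho(i), i,j = 1..k.
Equivalently, Durbin-Levinson gives phi_{kk} iteratively:
  phi_{11} = rho(1)
  phi_{kk} = [rho(k) - sum_{j=1..k-1} phi_{k-1,j} rho(k-j)]
            / [1 - sum_{j=1..k-1} phi_{k-1,j} rho(j)],
  phi_{k,j} = phi_{k-1,j} - phi_{kk} phi_{k-1,k-j},  j = 1..k-1.
Step k = 1:
  phi_11 = rho(1) = 0.7415.
Step k = 2:
  phi_22 = [rho(2) - phi_11 rho(1)] / [1 - phi_11 rho(1)] = [0.7332 - (0.7415)(0.7415)] / [1 - (0.7415)(0.7415)]
         = 0.18337775 / 0.45017775 = 0.407345.
  Update: phi_21 = phi_11 - phi_22 phi_11 = 0.7415 - (0.407345)(0.7415) = 0.439454.
Step k = 3:
  phi_33 = [rho(3) - phi_21 rho(2) - phi_22 rho(1)] / [1 - phi_21 rho(1) - phi_22 rho(2)]
    numerator   = 0.6321 - (0.439454)(0.7332) - (0.407345)(0.7415) = 0.0078462
    denominator = 1 - (0.439454)(0.7415) - (0.407345)(0.7332) = 0.3754797
  phi_33 = 0.0078462 / 0.3754797 = 0.0209.
Therefore phi_{33} = 0.0209.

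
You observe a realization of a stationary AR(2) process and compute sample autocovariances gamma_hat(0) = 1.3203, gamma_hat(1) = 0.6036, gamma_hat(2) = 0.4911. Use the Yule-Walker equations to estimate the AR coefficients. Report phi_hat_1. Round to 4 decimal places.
\hat\phi_{1} = 0.3630

The Yule-Walker equations for an AR(p) process read, in matrix form,
  Gamma_p phi = r_p,   with   (Gamma_p)_{ij} = gamma(|i - j|),
                       (r_p)_i = gamma(i),   i,j = 1..p.
Substitute the sample gammas (Toeplitz matrix and right-hand side of size 2):
  Gamma_p = [[1.3203, 0.6036], [0.6036, 1.3203]]
  r_p     = [0.6036, 0.4911]
Written out:
  1.3203 phi_1 + 0.6036 phi_2 = 0.6036
  0.6036 phi_1 + 1.3203 phi_2 = 0.4911
Solve by Cramer's rule:
  det = gamma(0)^2 - gamma(1)^2 = (1.3203)^2 - (0.6036)^2 = 1.74319209 - 0.36433296 = 1.37885913
  phi_hat_1 = [gamma(1) gamma(0) - gamma(1) gamma(2)] / det = [(0.6036)(1.3203) - (0.6036)(0.4911)] / 1.37885913 = 0.50050512 / 1.37885913 = 0.363
  phi_hat_2 = [gamma(0) gamma(2) - gamma(1)^2] / det = [(1.3203)(0.4911) - (0.6036)^2] / 1.37885913 = 0.28406637 / 1.37885913 = 0.206
So phi_hat = [0.3630, 0.2060].
Therefore phi_hat_1 = 0.3630.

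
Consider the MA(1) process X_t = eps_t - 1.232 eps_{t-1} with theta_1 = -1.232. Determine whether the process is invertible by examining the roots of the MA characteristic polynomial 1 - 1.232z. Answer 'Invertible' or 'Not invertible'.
\text{Not invertible}

The MA(q) characteristic polynomial is P(z) = 1 - 1.232z.
Invertibility requires all roots to lie outside the unit circle, i.e. |z| > 1 for every root.
This is linear in z: 1 + (-1.232) z = 0  =>  z = -1/(-1.232) = 0.811688,  |z| = 0.811688.
Moduli of all roots: 0.8117.
All moduli strictly greater than 1? No.
Verdict: Not invertible.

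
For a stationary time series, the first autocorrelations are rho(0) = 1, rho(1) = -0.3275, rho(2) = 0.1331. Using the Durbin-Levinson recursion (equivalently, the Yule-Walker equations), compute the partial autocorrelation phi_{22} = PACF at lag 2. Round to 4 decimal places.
\phi_{22} = 0.0289

The PACF at lag k is phi_{kk}, the last component of the solution
to the Yule-Walker system G_k phi = r_k where
  (G_k)_{ij} = rho(|i - j|), (r_k)_i = rho(i), i,j = 1..k.
Equivalently, Durbin-Levinson gives phi_{kk} iteratively:
  phi_{11} = rho(1)
  phi_{kk} = [rho(k) - sum_{j=1..k-1} phi_{k-1,j} rho(k-j)]
            / [1 - sum_{j=1..k-1} phi_{k-1,j} rho(j)],
  phi_{k,j} = phi_{k-1,j} - phi_{kk} phi_{k-1,k-j},  j = 1..k-1.
Step k = 1:
  phi_11 = rho(1) = -0.3275.
Step k = 2:
  phi_22 = [rho(2) - phi_11 rho(1)] / [1 - phi_11 rho(1)] = [0.1331 - (-0.3275)(-0.3275)] / [1 - (-0.3275)(-0.3275)]
         = 0.02584375 / 0.89274375 = 0.0289.
Therefore phi_{22} = 0.0289.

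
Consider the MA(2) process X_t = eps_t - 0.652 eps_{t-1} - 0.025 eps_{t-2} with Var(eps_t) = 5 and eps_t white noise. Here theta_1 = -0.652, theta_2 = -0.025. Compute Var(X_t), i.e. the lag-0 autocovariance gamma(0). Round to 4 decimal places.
\gamma(0) = 7.1286

For an MA(q) process X_t = eps_t + sum_i theta_i eps_{t-i} with
Var(eps_t) = sigma^2, the variance is
  gamma(0) = sigma^2 * (1 + sum_i theta_i^2).
  sum_i theta_i^2 = (-0.652)^2 + (-0.025)^2 = 0.425104 + 0.000625 = 0.425729.
  gamma(0) = 5 * (1 + 0.425729) = 5 * 1.425729 = 7.128645, which rounds to 7.1286.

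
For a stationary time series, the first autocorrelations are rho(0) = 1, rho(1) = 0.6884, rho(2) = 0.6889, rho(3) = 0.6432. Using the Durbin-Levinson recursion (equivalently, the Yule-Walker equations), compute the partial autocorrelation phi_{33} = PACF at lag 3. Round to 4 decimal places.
\phi_{33} = 0.1858

The PACF at lag k is phi_{kk}, the last component of the solution
to the Yule-Walker system G_k phi = r_k where
  (G_k)_{ij} = rho(|i - j|), (r_k)_i = rho(i), i,j = 1..k.
Equivalently, Durbin-Levinson gives phi_{kk} iteratively:
  phi_{11} = rho(1)
  phi_{kk} = [rho(k) - sum_{j=1..k-1} phi_{k-1,j} rho(k-j)]
            / [1 - sum_{j=1..k-1} phi_{k-1,j} rho(j)],
  phi_{k,j} = phi_{k-1,j} - phi_{kk} phi_{k-1,k-j},  j = 1..k-1.
Step k = 1:
  phi_11 = rho(1) = 0.6884.
Step k = 2:
  phi_22 = [rho(2) - phi_11 rho(1)] / [1 - phi_11 rho(1)] = [0.6889 - (0.6884)(0.6884)] / [1 - (0.6884)(0.6884)]
         = 0.21500544 / 0.52610544 = 0.408674.
  Update: phi_21 = phi_11 - phi_22 phi_11 = 0.6884 - (0.408674)(0.6884) = 0.407069.
Step k = 3:
  phi_33 = [rho(3) - phi_21 rho(2) - phi_22 rho(1)] / [1 - phi_21 rho(1) - phi_22 rho(2)]
    numerator   = 0.6432 - (0.407069)(0.6889) - (0.408674)(0.6884) = 0.08143918
    denominator = 1 - (0.407069)(0.6884) - (0.408674)(0.6889) = 0.43823838
  phi_33 = 0.08143918 / 0.43823838 = 0.1858.
Therefore phi_{33} = 0.1858.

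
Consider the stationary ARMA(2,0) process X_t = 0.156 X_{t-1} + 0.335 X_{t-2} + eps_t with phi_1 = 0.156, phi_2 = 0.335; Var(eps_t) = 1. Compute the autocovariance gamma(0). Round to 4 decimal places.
\gamma(0) = 1.1920

Multiply the model equation by X_{t-k} and take expectations. With theta_0 = psi_0 = 1 and psi_j the MA(infinity) weights, this gives
  gamma(k) - sum_i phi_i gamma(k-i) = c_k,
  c_k = sigma^2 * sum_{j=k..q} theta_j psi_{j-k}   (c_k = 0 for k > q),
using gamma(-m) = gamma(m).
Pure AR (q = 0): c_0 = sigma^2 = 1, c_k = 0 for k >= 1.
Equations for k = 0, 1, 2 (AR order 2, c_2 = 0):
  (E0) gamma(0) = phi_1 gamma(1) + phi_2 gamma(2) + c_0
  (E1) gamma(1) = phi_1 gamma(0) + phi_2 gamma(1) + c_1
  (E2) gamma(2) = phi_1 gamma(1) + phi_2 gamma(0)
From (E1): gamma(1) = A gamma(0) + B with
  A = phi_1 / (1 - phi_2) = 0.156 / 0.665 = 0.234586,   B = c_1 / (1 - phi_2) = 0 / 0.665 = 0.
Insert (E2) into (E0): gamma(0) (1 - phi_2^2) = phi_1 (1 + phi_2) gamma(1) + c_0.
  phi_1 (1 + phi_2) = (0.156)(1.335) = 0.20826,   1 - phi_2^2 = 0.887775.
Replace gamma(1) by A gamma(0) + B and collect gamma(0):
  gamma(0) [0.887775 - (0.20826)(0.234586)] = c_0 = 1
  gamma(0) * 0.83892 = 1
  gamma(0) = 1 / 0.83892 = 1.192009.
Therefore gamma(0) = 1.1920 (to 4 decimal places).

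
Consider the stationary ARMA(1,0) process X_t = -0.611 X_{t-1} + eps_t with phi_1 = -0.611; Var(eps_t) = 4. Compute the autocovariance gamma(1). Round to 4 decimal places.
\gamma(1) = -3.8999

Multiply the model equation by X_{t-k} and take expectations. With theta_0 = psi_0 = 1 and psi_j the MA(infinity) weights, this gives
  gamma(k) - sum_i phi_i gamma(k-i) = c_k,
  c_k = sigma^2 * sum_{j=k..q} theta_j psi_{j-k}   (c_k = 0 for k > q),
using gamma(-m) = gamma(m).
Pure AR (q = 0): c_0 = sigma^2 = 4, c_k = 0 for k >= 1.
Equations for k = 0 and k = 1 (AR order 1):
  gamma(0) = phi_1 gamma(1) + c_0
  gamma(1) = phi_1 gamma(0) + c_1
Substituting the second into the first: gamma(0) (1 - phi_1^2) = c_0 + phi_1 c_1, so
  gamma(0) = c_0 / (1 - phi_1^2) = 4 / (1 - (-0.611)^2) = 4 / 0.626679 = 6.382853.
  gamma(1) = phi_1 gamma(0) = (-0.611)(6.382853) = -3.899923.
Therefore gamma(1) = -3.8999 (to 4 decimal places).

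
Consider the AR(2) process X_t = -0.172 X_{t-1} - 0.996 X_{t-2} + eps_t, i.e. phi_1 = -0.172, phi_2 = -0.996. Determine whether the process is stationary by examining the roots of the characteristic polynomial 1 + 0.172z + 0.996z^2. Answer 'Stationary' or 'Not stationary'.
\text{Stationary}

The AR(p) characteristic polynomial is P(z) = 1 + 0.172z + 0.996z^2.
Stationarity requires all roots to lie outside the unit circle, i.e. |z| > 1 for every root.
Set 1 + (0.172) z + (0.996) z^2 = 0, i.e. a z^2 + b z + c = 0 with a = 0.996, b = 0.172, c = 1.
Discriminant D = b^2 - 4ac = (0.172)^2 - 4*(0.996)*1 = 0.029584 - (3.984) = -3.954416.
D < 0, so the roots are the complex-conjugate pair z = (-b +/- i sqrt(-D)) / (2a) = -0.0863 +/- 0.9983i.
For a conjugate pair |z|^2 = z * conj(z) = (product of roots) = c/a = 1/(0.996) = 1.004016, so |z| = sqrt(1.004016) = 1.002 for both roots.
Moduli of all roots: 1.0020, 1.0020.
All moduli strictly greater than 1? Yes.
Verdict: Stationary.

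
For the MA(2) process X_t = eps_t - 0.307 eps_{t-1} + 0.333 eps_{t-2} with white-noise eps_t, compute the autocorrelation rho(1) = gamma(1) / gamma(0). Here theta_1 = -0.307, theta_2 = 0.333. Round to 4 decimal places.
\rho(1) = -0.3396

For an MA(q) process with theta_0 = 1, the autocovariance is
  gamma(k) = sigma^2 * sum_{i=0..q-k} theta_i * theta_{i+k},
and rho(k) = gamma(k) / gamma(0). Sigma^2 cancels.
  numerator   = (1)*(-0.307) + (-0.307)*(0.333) = -0.409231.
  denominator = (1)^2 + (-0.307)^2 + (0.333)^2 = 1.205138.
  rho(1) = -0.409231 / 1.205138 = -0.3396.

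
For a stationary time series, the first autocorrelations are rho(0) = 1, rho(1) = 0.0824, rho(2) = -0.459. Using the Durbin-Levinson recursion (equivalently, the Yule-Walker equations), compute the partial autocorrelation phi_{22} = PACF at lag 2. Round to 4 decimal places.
\phi_{22} = -0.4690

The PACF at lag k is phi_{kk}, the last component of the solution
to the Yule-Walker system G_k phi = r_k where
  (G_k)_{ij} = rho(|i - j|), (r_k)_i = rho(i), i,j = 1..k.
Equivalently, Durbin-Levinson gives phi_{kk} iteratively:
  phi_{11} = rho(1)
  phi_{kk} = [rho(k) - sum_{j=1..k-1} phi_{k-1,j} rho(k-j)]
            / [1 - sum_{j=1..k-1} phi_{k-1,j} rho(j)],
  phi_{k,j} = phi_{k-1,j} - phi_{kk} phi_{k-1,k-j},  j = 1..k-1.
Step k = 1:
  phi_11 = rho(1) = 0.0824.
Step k = 2:
  phi_22 = [rho(2) - phi_11 rho(1)] / [1 - phi_11 rho(1)] = [-0.459 - (0.0824)(0.0824)] / [1 - (0.0824)(0.0824)]
         = -0.46578976 / 0.99321024 = -0.469.
Therefore phi_{22} = -0.4690.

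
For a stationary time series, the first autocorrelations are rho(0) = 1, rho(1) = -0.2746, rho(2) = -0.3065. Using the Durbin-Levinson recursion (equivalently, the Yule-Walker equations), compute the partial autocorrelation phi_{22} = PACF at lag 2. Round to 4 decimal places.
\phi_{22} = -0.4131

The PACF at lag k is phi_{kk}, the last component of the solution
to the Yule-Walker system G_k phi = r_k where
  (G_k)_{ij} = rho(|i - j|), (r_k)_i = rho(i), i,j = 1..k.
Equivalently, Durbin-Levinson gives phi_{kk} iteratively:
  phi_{11} = rho(1)
  phi_{kk} = [rho(k) - sum_{j=1..k-1} phi_{k-1,j} rho(k-j)]
            / [1 - sum_{j=1..k-1} phi_{k-1,j} rho(j)],
  phi_{k,j} = phi_{k-1,j} - phi_{kk} phi_{k-1,k-j},  j = 1..k-1.
Step k = 1:
  phi_11 = rho(1) = -0.2746.
Step k = 2:
  phi_22 = [rho(2) - phi_11 rho(1)] / [1 - phi_11 rho(1)] = [-0.3065 - (-0.2746)(-0.2746)] / [1 - (-0.2746)(-0.2746)]
         = -0.38190516 / 0.92459484 = -0.4131.
Therefore phi_{22} = -0.4131.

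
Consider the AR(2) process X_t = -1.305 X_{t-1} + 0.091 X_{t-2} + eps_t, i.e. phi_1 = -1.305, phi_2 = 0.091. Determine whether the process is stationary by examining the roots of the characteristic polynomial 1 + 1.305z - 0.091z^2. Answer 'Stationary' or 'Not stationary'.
\text{Not stationary}

The AR(p) characteristic polynomial is P(z) = 1 + 1.305z - 0.091z^2.
Stationarity requires all roots to lie outside the unit circle, i.e. |z| > 1 for every root.
Set 1 + (1.305) z + (-0.091) z^2 = 0, i.e. a z^2 + b z + c = 0 with a = -0.091, b = 1.305, c = 1.
Discriminant D = b^2 - 4ac = (1.305)^2 - 4*(-0.091)*1 = 1.703025 - (-0.364) = 2.067025.
D >= 0, so the roots are real: z = (-b +/- sqrt(D)) / (2a) = (-1.305 +/- 1.437715) / (-0.182).
  z_1 = (-1.305 + 1.437715) / (-0.182) = -0.7292,   |z_1| = 0.7292.
  z_2 = (-1.305 - 1.437715) / (-0.182) = 15.0699,   |z_2| = 15.0699.
Moduli of all roots: 0.7292, 15.0699.
All moduli strictly greater than 1? No.
Verdict: Not stationary.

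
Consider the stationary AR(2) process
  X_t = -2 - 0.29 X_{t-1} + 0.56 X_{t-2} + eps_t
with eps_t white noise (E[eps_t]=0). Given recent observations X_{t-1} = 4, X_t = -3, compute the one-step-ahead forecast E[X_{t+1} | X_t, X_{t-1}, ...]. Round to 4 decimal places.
E[X_{t+1} \mid \mathcal F_t] = 1.1100

For an AR(p) model X_t = c + sum_i phi_i X_{t-i} + eps_t, the
one-step-ahead conditional mean is
  E[X_{t+1} | X_t, ...] = c + sum_i phi_i X_{t+1-i}.
Substitute known values:
  E[X_{t+1} | ...] = -2 + (-0.29) * (-3) + (0.56) * (4)
                   = 1.1100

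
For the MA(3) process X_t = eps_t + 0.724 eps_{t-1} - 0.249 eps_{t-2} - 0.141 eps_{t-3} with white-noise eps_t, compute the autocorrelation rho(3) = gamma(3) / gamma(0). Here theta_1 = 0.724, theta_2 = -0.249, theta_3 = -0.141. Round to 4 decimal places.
\rho(3) = -0.0878

For an MA(q) process with theta_0 = 1, the autocovariance is
  gamma(k) = sigma^2 * sum_{i=0..q-k} theta_i * theta_{i+k},
and rho(k) = gamma(k) / gamma(0). Sigma^2 cancels.
  numerator   = (1)*(-0.141) = -0.141.
  denominator = (1)^2 + (0.724)^2 + (-0.249)^2 + (-0.141)^2 = 1.606058.
  rho(3) = -0.141 / 1.606058 = -0.0878.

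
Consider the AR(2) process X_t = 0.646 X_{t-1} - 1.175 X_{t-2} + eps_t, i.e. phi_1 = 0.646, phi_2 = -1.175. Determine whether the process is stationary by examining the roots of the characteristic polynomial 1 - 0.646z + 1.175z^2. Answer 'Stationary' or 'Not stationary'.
\text{Not stationary}

The AR(p) characteristic polynomial is P(z) = 1 - 0.646z + 1.175z^2.
Stationarity requires all roots to lie outside the unit circle, i.e. |z| > 1 for every root.
Set 1 + (-0.646) z + (1.175) z^2 = 0, i.e. a z^2 + b z + c = 0 with a = 1.175, b = -0.646, c = 1.
Discriminant D = b^2 - 4ac = (-0.646)^2 - 4*(1.175)*1 = 0.417316 - (4.7) = -4.282684.
D < 0, so the roots are the complex-conjugate pair z = (-b +/- i sqrt(-D)) / (2a) = 0.2749 +/- 0.8806i.
For a conjugate pair |z|^2 = z * conj(z) = (product of roots) = c/a = 1/(1.175) = 0.851064, so |z| = sqrt(0.851064) = 0.9225 for both roots.
Moduli of all roots: 0.9225, 0.9225.
All moduli strictly greater than 1? No.
Verdict: Not stationary.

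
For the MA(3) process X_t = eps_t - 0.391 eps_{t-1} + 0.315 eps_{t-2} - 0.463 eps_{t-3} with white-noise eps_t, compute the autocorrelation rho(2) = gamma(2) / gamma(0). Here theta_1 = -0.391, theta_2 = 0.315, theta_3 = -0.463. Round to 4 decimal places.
\rho(2) = 0.3382

For an MA(q) process with theta_0 = 1, the autocovariance is
  gamma(k) = sigma^2 * sum_{i=0..q-k} theta_i * theta_{i+k},
and rho(k) = gamma(k) / gamma(0). Sigma^2 cancels.
  numerator   = (1)*(0.315) + (-0.391)*(-0.463) = 0.496033.
  denominator = (1)^2 + (-0.391)^2 + (0.315)^2 + (-0.463)^2 = 1.466475.
  rho(2) = 0.496033 / 1.466475 = 0.3382.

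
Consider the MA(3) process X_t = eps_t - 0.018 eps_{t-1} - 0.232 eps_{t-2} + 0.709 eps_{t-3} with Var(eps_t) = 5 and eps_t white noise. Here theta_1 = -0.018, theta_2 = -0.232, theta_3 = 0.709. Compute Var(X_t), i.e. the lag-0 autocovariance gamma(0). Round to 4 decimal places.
\gamma(0) = 7.7841

For an MA(q) process X_t = eps_t + sum_i theta_i eps_{t-i} with
Var(eps_t) = sigma^2, the variance is
  gamma(0) = sigma^2 * (1 + sum_i theta_i^2).
  sum_i theta_i^2 = (-0.018)^2 + (-0.232)^2 + (0.709)^2 = 0.000324 + 0.053824 + 0.502681 = 0.556829.
  gamma(0) = 5 * (1 + 0.556829) = 5 * 1.556829 = 7.784145, which rounds to 7.7841.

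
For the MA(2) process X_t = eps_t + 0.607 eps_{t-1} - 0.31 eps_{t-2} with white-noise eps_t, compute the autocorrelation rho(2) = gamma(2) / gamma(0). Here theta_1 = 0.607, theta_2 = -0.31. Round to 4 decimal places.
\rho(2) = -0.2117

For an MA(q) process with theta_0 = 1, the autocovariance is
  gamma(k) = sigma^2 * sum_{i=0..q-k} theta_i * theta_{i+k},
and rho(k) = gamma(k) / gamma(0). Sigma^2 cancels.
  numerator   = (1)*(-0.31) = -0.31.
  denominator = (1)^2 + (0.607)^2 + (-0.31)^2 = 1.464549.
  rho(2) = -0.31 / 1.464549 = -0.2117.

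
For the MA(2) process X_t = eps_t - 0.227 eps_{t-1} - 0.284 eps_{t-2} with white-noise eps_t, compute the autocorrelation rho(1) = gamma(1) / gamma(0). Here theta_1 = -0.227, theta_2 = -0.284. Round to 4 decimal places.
\rho(1) = -0.1436

For an MA(q) process with theta_0 = 1, the autocovariance is
  gamma(k) = sigma^2 * sum_{i=0..q-k} theta_i * theta_{i+k},
and rho(k) = gamma(k) / gamma(0). Sigma^2 cancels.
  numerator   = (1)*(-0.227) + (-0.227)*(-0.284) = -0.162532.
  denominator = (1)^2 + (-0.227)^2 + (-0.284)^2 = 1.132185.
  rho(1) = -0.162532 / 1.132185 = -0.1436.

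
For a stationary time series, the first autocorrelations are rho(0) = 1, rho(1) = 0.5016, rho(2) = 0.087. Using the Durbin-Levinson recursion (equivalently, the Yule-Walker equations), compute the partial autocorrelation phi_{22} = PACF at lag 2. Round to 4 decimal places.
\phi_{22} = -0.2199

The PACF at lag k is phi_{kk}, the last component of the solution
to the Yule-Walker system G_k phi = r_k where
  (G_k)_{ij} = rho(|i - j|), (r_k)_i = rho(i), i,j = 1..k.
Equivalently, Durbin-Levinson gives phi_{kk} iteratively:
  phi_{11} = rho(1)
  phi_{kk} = [rho(k) - sum_{j=1..k-1} phi_{k-1,j} rho(k-j)]
            / [1 - sum_{j=1..k-1} phi_{k-1,j} rho(j)],
  phi_{k,j} = phi_{k-1,j} - phi_{kk} phi_{k-1,k-j},  j = 1..k-1.
Step k = 1:
  phi_11 = rho(1) = 0.5016.
Step k = 2:
  phi_22 = [rho(2) - phi_11 rho(1)] / [1 - phi_11 rho(1)] = [0.087 - (0.5016)(0.5016)] / [1 - (0.5016)(0.5016)]
         = -0.16460256 / 0.74839744 = -0.2199.
Therefore phi_{22} = -0.2199.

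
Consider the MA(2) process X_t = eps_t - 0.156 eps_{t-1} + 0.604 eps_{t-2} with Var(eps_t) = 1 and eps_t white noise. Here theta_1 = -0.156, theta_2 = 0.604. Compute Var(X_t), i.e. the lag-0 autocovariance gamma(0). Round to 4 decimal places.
\gamma(0) = 1.3892

For an MA(q) process X_t = eps_t + sum_i theta_i eps_{t-i} with
Var(eps_t) = sigma^2, the variance is
  gamma(0) = sigma^2 * (1 + sum_i theta_i^2).
  sum_i theta_i^2 = (-0.156)^2 + (0.604)^2 = 0.024336 + 0.364816 = 0.389152.
  gamma(0) = 1 * (1 + 0.389152) = 1 * 1.389152 = 1.389152, which rounds to 1.3892.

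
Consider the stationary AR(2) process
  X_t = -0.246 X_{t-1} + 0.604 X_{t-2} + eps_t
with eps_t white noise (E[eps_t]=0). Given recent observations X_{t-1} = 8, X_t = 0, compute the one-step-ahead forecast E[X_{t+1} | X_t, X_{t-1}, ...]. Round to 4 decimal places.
E[X_{t+1} \mid \mathcal F_t] = 4.8320

For an AR(p) model X_t = c + sum_i phi_i X_{t-i} + eps_t, the
one-step-ahead conditional mean is
  E[X_{t+1} | X_t, ...] = c + sum_i phi_i X_{t+1-i}.
Substitute known values:
  E[X_{t+1} | ...] = (-0.246) * (0) + (0.604) * (8)
                   = 4.8320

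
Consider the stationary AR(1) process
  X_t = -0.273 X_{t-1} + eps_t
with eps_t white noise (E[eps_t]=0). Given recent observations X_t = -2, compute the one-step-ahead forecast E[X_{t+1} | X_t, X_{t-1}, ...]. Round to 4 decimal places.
E[X_{t+1} \mid \mathcal F_t] = 0.5460

For an AR(p) model X_t = c + sum_i phi_i X_{t-i} + eps_t, the
one-step-ahead conditional mean is
  E[X_{t+1} | X_t, ...] = c + sum_i phi_i X_{t+1-i}.
Substitute known values:
  E[X_{t+1} | ...] = (-0.273) * (-2)
                   = 0.5460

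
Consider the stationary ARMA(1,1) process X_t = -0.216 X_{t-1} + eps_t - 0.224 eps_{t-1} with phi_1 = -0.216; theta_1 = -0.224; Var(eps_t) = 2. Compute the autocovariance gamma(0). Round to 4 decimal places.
\gamma(0) = 2.4061

Multiply the model equation by X_{t-k} and take expectations. With theta_0 = psi_0 = 1 and psi_j the MA(infinity) weights, this gives
  gamma(k) - sum_i phi_i gamma(k-i) = c_k,
  c_k = sigma^2 * sum_{j=k..q} theta_j psi_{j-k}   (c_k = 0 for k > q),
using gamma(-m) = gamma(m).
psi-weights needed (psi_j = theta_j + sum_i phi_i psi_{j-i}):
  psi_1 = theta_1 + phi_1 = -0.224 + (-0.216) = -0.44
Right-hand sides:
  c_0 = sigma^2 (1 + theta_1 psi_1) = 2 * (1 + (-0.224)(-0.44)) = 2 * 1.09856 = 2.19712
  c_1 = sigma^2 theta_1 = 2 * (-0.224) = -0.448
  c_2 = 0
Equations for k = 0 and k = 1 (AR order 1):
  gamma(0) = phi_1 gamma(1) + c_0
  gamma(1) = phi_1 gamma(0) + c_1
Substituting the second into the first: gamma(0) (1 - phi_1^2) = c_0 + phi_1 c_1, so
  gamma(0) = (c_0 + phi_1 c_1) / (1 - phi_1^2) = (2.19712 + (-0.216)(-0.448)) / (1 - (-0.216)^2) = 2.293888 / 0.953344 = 2.406149.
Therefore gamma(0) = 2.4061 (to 4 decimal places).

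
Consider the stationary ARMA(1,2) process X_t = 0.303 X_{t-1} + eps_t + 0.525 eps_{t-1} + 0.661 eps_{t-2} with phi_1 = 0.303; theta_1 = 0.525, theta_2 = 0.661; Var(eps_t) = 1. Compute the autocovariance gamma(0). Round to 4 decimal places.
\gamma(0) = 2.6012

Multiply the model equation by X_{t-k} and take expectations. With theta_0 = psi_0 = 1 and psi_j the MA(infinity) weights, this gives
  gamma(k) - sum_i phi_i gamma(k-i) = c_k,
  c_k = sigma^2 * sum_{j=k..q} theta_j psi_{j-k}   (c_k = 0 for k > q),
using gamma(-m) = gamma(m).
psi-weights needed (psi_j = theta_j + sum_i phi_i psi_{j-i}):
  psi_1 = theta_1 + phi_1 = 0.525 + (0.303) = 0.828
  psi_2 = theta_2 + phi_1 psi_1 = 0.661 + (0.303)(0.828) = 0.911884
Right-hand sides:
  c_0 = sigma^2 (1 + theta_1 psi_1 + theta_2 psi_2) = 1 * (1 + (0.525)(0.828) + (0.661)(0.911884)) = 1 * 2.037455 = 2.037455
  c_1 = sigma^2 (theta_1 + theta_2 psi_1) = 1 * (0.525 + (0.661)(0.828)) = 1.072308
  c_2 = sigma^2 theta_2 = 1 * (0.661) = 0.661
Equations for k = 0 and k = 1 (AR order 1):
  gamma(0) = phi_1 gamma(1) + c_0
  gamma(1) = phi_1 gamma(0) + c_1
Substituting the second into the first: gamma(0) (1 - phi_1^2) = c_0 + phi_1 c_1, so
  gamma(0) = (c_0 + phi_1 c_1) / (1 - phi_1^2) = (2.037455 + (0.303)(1.072308)) / (1 - (0.303)^2) = 2.362365 / 0.908191 = 2.601176.
Therefore gamma(0) = 2.6012 (to 4 decimal places).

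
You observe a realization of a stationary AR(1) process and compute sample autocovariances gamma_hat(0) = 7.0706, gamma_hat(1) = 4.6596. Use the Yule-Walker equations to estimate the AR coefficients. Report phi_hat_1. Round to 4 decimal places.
\hat\phi_{1} = 0.6590

The Yule-Walker equations for an AR(p) process read, in matrix form,
  Gamma_p phi = r_p,   with   (Gamma_p)_{ij} = gamma(|i - j|),
                       (r_p)_i = gamma(i),   i,j = 1..p.
Substitute the sample gammas (Toeplitz matrix and right-hand side of size 1):
  Gamma_p = [[7.0706]]
  r_p     = [4.6596]
With p = 1 this is the single equation gamma(0) phi_1 = gamma(1):
  phi_hat_1 = gamma(1) / gamma(0) = 4.6596 / 7.0706 = 0.6590.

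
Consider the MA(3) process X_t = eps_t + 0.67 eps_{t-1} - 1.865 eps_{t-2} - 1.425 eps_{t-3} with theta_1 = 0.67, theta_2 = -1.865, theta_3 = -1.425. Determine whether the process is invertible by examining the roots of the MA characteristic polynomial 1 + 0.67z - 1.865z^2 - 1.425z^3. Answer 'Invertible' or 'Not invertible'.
\text{Not invertible}

The MA(q) characteristic polynomial is P(z) = 1 + 0.67z - 1.865z^2 - 1.425z^3.
Invertibility requires all roots to lie outside the unit circle, i.e. |z| > 1 for every root.
Degree 3: look for a simple real root z0 first, then factor out (1 - z/z0) and solve the remaining quadratic.
Testing z0 = -0.8: P(-0.8) = 1 + (0.67)(-0.8) + (-1.865)(-0.8)^2 + (-1.425)(-0.8)^3
  = 1 + (-0.536) + (-1.1936) + (0.7296) = 0.  So z_0 = -0.8 is a root, |z_0| = 0.8.
Divide out the factor (1 + 1.25 z) = (1 - z/z0) (since 1/z0 = -1.25):
  P(z) = (1 + 1.25 z)(1 + (-0.58) z + (-1.14) z^2)
  [check: z-coef -0.58 - (-1.25) = 0.67; z^2-coef -1.14 - (-1.25)(-0.58) = -1.865; z^3-coef -(-1.25)(-1.14) = -1.425.]
Remaining roots from the quadratic factor 1 + (-0.58) z + (-1.14) z^2:
  Set 1 + (-0.58) z + (-1.14) z^2 = 0, i.e. a z^2 + b z + c = 0 with a = -1.14, b = -0.58, c = 1.
  Discriminant D = b^2 - 4ac = (-0.58)^2 - 4*(-1.14)*1 = 0.3364 - (-4.56) = 4.8964.
  D >= 0, so the roots are real: z = (-b +/- sqrt(D)) / (2a) = (0.58 +/- 2.212781) / (-2.28).
    z_1 = (0.58 + 2.212781) / (-2.28) = -1.2249,   |z_1| = 1.2249.
    z_2 = (0.58 - 2.212781) / (-2.28) = 0.7161,   |z_2| = 0.7161.
Moduli of all roots: 0.8000, 1.2249, 0.7161.
All moduli strictly greater than 1? No.
Verdict: Not invertible.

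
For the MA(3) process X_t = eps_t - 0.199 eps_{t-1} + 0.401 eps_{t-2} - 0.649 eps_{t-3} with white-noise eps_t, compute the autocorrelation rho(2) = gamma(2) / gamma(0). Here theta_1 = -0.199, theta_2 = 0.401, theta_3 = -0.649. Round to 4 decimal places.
\rho(2) = 0.3269

For an MA(q) process with theta_0 = 1, the autocovariance is
  gamma(k) = sigma^2 * sum_{i=0..q-k} theta_i * theta_{i+k},
and rho(k) = gamma(k) / gamma(0). Sigma^2 cancels.
  numerator   = (1)*(0.401) + (-0.199)*(-0.649) = 0.530151.
  denominator = (1)^2 + (-0.199)^2 + (0.401)^2 + (-0.649)^2 = 1.621603.
  rho(2) = 0.530151 / 1.621603 = 0.3269.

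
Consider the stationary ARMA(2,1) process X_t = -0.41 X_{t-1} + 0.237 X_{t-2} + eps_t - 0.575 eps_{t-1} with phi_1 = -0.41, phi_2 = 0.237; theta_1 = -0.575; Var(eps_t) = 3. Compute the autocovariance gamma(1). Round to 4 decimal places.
\gamma(1) = -6.9401

Multiply the model equation by X_{t-k} and take expectations. With theta_0 = psi_0 = 1 and psi_j the MA(infinity) weights, this gives
  gamma(k) - sum_i phi_i gamma(k-i) = c_k,
  c_k = sigma^2 * sum_{j=k..q} theta_j psi_{j-k}   (c_k = 0 for k > q),
using gamma(-m) = gamma(m).
psi-weights needed (psi_j = theta_j + sum_i phi_i psi_{j-i}):
  psi_1 = theta_1 + phi_1 = -0.575 + (-0.41) = -0.985
Right-hand sides:
  c_0 = sigma^2 (1 + theta_1 psi_1) = 3 * (1 + (-0.575)(-0.985)) = 3 * 1.566375 = 4.699125
  c_1 = sigma^2 theta_1 = 3 * (-0.575) = -1.725
  c_2 = 0
Equations for k = 0, 1, 2 (AR order 2, c_2 = 0):
  (E0) gamma(0) = phi_1 gamma(1) + phi_2 gamma(2) + c_0
  (E1) gamma(1) = phi_1 gamma(0) + phi_2 gamma(1) + c_1
  (E2) gamma(2) = phi_1 gamma(1) + phi_2 gamma(0)
From (E1): gamma(1) = A gamma(0) + B with
  A = phi_1 / (1 - phi_2) = -0.41 / 0.763 = -0.537353,   B = c_1 / (1 - phi_2) = -1.725 / 0.763 = -2.260813.
Insert (E2) into (E0): gamma(0) (1 - phi_2^2) = phi_1 (1 + phi_2) gamma(1) + c_0.
  phi_1 (1 + phi_2) = (-0.41)(1.237) = -0.50717,   1 - phi_2^2 = 0.943831.
Replace gamma(1) by A gamma(0) + B and collect gamma(0):
  gamma(0) [0.943831 - (-0.50717)(-0.537353)] = (-0.50717)(-2.260813) + 4.699125
  gamma(0) * 0.671302 = 5.845741
  gamma(0) = 5.845741 / 0.671302 = 8.708066.
  gamma(1) = A gamma(0) + B = (-0.537353)(8.708066) + (-2.260813) = -6.940114.
Therefore gamma(1) = -6.9401 (to 4 decimal places).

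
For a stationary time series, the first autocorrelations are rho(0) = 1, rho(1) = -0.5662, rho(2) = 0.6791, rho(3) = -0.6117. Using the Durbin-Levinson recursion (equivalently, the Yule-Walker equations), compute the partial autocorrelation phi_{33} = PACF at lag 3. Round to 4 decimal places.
\phi_{33} = -0.2679

The PACF at lag k is phi_{kk}, the last component of the solution
to the Yule-Walker system G_k phi = r_k where
  (G_k)_{ij} = rho(|i - j|), (r_k)_i = rho(i), i,j = 1..k.
Equivalently, Durbin-Levinson gives phi_{kk} iteratively:
  phi_{11} = rho(1)
  phi_{kk} = [rho(k) - sum_{j=1..k-1} phi_{k-1,j} rho(k-j)]
            / [1 - sum_{j=1..k-1} phi_{k-1,j} rho(j)],
  phi_{k,j} = phi_{k-1,j} - phi_{kk} phi_{k-1,k-j},  j = 1..k-1.
Step k = 1:
  phi_11 = rho(1) = -0.5662.
Step k = 2:
  phi_22 = [rho(2) - phi_11 rho(1)] / [1 - phi_11 rho(1)] = [0.6791 - (-0.5662)(-0.5662)] / [1 - (-0.5662)(-0.5662)]
         = 0.35851756 / 0.67941756 = 0.527684.
  Update: phi_21 = phi_11 - phi_22 phi_11 = -0.5662 - (0.527684)(-0.5662) = -0.267425.
Step k = 3:
  phi_33 = [rho(3) - phi_21 rho(2) - phi_22 rho(1)] / [1 - phi_21 rho(1) - phi_22 rho(2)]
    numerator   = -0.6117 - (-0.267425)(0.6791) - (0.527684)(-0.5662) = -0.13131684
    denominator = 1 - (-0.267425)(-0.5662) - (0.527684)(0.6791) = 0.49023369
  phi_33 = -0.13131684 / 0.49023369 = -0.2679.
Therefore phi_{33} = -0.2679.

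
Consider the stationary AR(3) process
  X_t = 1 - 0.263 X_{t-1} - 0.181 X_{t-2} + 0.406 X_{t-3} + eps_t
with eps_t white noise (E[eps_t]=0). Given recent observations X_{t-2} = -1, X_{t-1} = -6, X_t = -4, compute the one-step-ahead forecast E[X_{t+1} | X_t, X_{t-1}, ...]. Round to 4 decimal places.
E[X_{t+1} \mid \mathcal F_t] = 2.7320

For an AR(p) model X_t = c + sum_i phi_i X_{t-i} + eps_t, the
one-step-ahead conditional mean is
  E[X_{t+1} | X_t, ...] = c + sum_i phi_i X_{t+1-i}.
Substitute known values:
  E[X_{t+1} | ...] = 1 + (-0.263) * (-4) + (-0.181) * (-6) + (0.406) * (-1)
                   = 2.7320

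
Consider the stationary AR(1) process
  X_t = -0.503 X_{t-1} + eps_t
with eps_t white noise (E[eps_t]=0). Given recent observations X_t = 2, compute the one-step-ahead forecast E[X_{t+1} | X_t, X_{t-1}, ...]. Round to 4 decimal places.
E[X_{t+1} \mid \mathcal F_t] = -1.0060

For an AR(p) model X_t = c + sum_i phi_i X_{t-i} + eps_t, the
one-step-ahead conditional mean is
  E[X_{t+1} | X_t, ...] = c + sum_i phi_i X_{t+1-i}.
Substitute known values:
  E[X_{t+1} | ...] = (-0.503) * (2)
                   = -1.0060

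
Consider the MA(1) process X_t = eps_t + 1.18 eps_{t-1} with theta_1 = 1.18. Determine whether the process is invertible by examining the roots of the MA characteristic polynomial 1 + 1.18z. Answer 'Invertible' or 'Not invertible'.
\text{Not invertible}

The MA(q) characteristic polynomial is P(z) = 1 + 1.18z.
Invertibility requires all roots to lie outside the unit circle, i.e. |z| > 1 for every root.
This is linear in z: 1 + (1.18) z = 0  =>  z = -1/(1.18) = -0.847458,  |z| = 0.847458.
Moduli of all roots: 0.8475.
All moduli strictly greater than 1? No.
Verdict: Not invertible.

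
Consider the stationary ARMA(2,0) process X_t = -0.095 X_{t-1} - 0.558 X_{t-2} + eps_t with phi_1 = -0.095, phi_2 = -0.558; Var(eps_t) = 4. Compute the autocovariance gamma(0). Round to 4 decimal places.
\gamma(0) = 5.8303

Multiply the model equation by X_{t-k} and take expectations. With theta_0 = psi_0 = 1 and psi_j the MA(infinity) weights, this gives
  gamma(k) - sum_i phi_i gamma(k-i) = c_k,
  c_k = sigma^2 * sum_{j=k..q} theta_j psi_{j-k}   (c_k = 0 for k > q),
using gamma(-m) = gamma(m).
Pure AR (q = 0): c_0 = sigma^2 = 4, c_k = 0 for k >= 1.
Equations for k = 0, 1, 2 (AR order 2, c_2 = 0):
  (E0) gamma(0) = phi_1 gamma(1) + phi_2 gamma(2) + c_0
  (E1) gamma(1) = phi_1 gamma(0) + phi_2 gamma(1) + c_1
  (E2) gamma(2) = phi_1 gamma(1) + phi_2 gamma(0)
From (E1): gamma(1) = A gamma(0) + B with
  A = phi_1 / (1 - phi_2) = -0.095 / 1.558 = -0.060976,   B = c_1 / (1 - phi_2) = 0 / 1.558 = 0.
Insert (E2) into (E0): gamma(0) (1 - phi_2^2) = phi_1 (1 + phi_2) gamma(1) + c_0.
  phi_1 (1 + phi_2) = (-0.095)(0.442) = -0.04199,   1 - phi_2^2 = 0.688636.
Replace gamma(1) by A gamma(0) + B and collect gamma(0):
  gamma(0) [0.688636 - (-0.04199)(-0.060976)] = c_0 = 4
  gamma(0) * 0.686076 = 4
  gamma(0) = 4 / 0.686076 = 5.830261.
Therefore gamma(0) = 5.8303 (to 4 decimal places).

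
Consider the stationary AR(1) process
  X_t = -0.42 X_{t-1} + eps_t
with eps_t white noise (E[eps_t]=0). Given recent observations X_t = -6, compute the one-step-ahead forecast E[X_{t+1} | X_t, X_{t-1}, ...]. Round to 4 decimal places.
E[X_{t+1} \mid \mathcal F_t] = 2.5200

For an AR(p) model X_t = c + sum_i phi_i X_{t-i} + eps_t, the
one-step-ahead conditional mean is
  E[X_{t+1} | X_t, ...] = c + sum_i phi_i X_{t+1-i}.
Substitute known values:
  E[X_{t+1} | ...] = (-0.42) * (-6)
                   = 2.5200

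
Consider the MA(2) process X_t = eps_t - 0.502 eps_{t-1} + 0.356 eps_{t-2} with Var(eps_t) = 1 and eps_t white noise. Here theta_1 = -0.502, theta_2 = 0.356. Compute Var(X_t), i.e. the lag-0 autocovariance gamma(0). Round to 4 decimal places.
\gamma(0) = 1.3787

For an MA(q) process X_t = eps_t + sum_i theta_i eps_{t-i} with
Var(eps_t) = sigma^2, the variance is
  gamma(0) = sigma^2 * (1 + sum_i theta_i^2).
  sum_i theta_i^2 = (-0.502)^2 + (0.356)^2 = 0.252004 + 0.126736 = 0.37874.
  gamma(0) = 1 * (1 + 0.37874) = 1 * 1.37874 = 1.37874, which rounds to 1.3787.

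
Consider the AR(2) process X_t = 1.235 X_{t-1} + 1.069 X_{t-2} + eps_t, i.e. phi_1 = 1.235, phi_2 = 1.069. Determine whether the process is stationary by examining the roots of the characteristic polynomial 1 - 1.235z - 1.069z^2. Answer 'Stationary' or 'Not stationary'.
\text{Not stationary}

The AR(p) characteristic polynomial is P(z) = 1 - 1.235z - 1.069z^2.
Stationarity requires all roots to lie outside the unit circle, i.e. |z| > 1 for every root.
Set 1 + (-1.235) z + (-1.069) z^2 = 0, i.e. a z^2 + b z + c = 0 with a = -1.069, b = -1.235, c = 1.
Discriminant D = b^2 - 4ac = (-1.235)^2 - 4*(-1.069)*1 = 1.525225 - (-4.276) = 5.801225.
D >= 0, so the roots are real: z = (-b +/- sqrt(D)) / (2a) = (1.235 +/- 2.408573) / (-2.138).
  z_1 = (1.235 + 2.408573) / (-2.138) = -1.7042,   |z_1| = 1.7042.
  z_2 = (1.235 - 2.408573) / (-2.138) = 0.5489,   |z_2| = 0.5489.
Moduli of all roots: 1.7042, 0.5489.
All moduli strictly greater than 1? No.
Verdict: Not stationary.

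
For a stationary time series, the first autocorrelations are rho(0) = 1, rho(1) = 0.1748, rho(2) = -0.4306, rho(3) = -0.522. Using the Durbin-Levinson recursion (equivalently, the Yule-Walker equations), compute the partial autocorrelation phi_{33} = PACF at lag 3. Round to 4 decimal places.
\phi_{33} = -0.4370

The PACF at lag k is phi_{kk}, the last component of the solution
to the Yule-Walker system G_k phi = r_k where
  (G_k)_{ij} = rho(|i - j|), (r_k)_i = rho(i), i,j = 1..k.
Equivalently, Durbin-Levinson gives phi_{kk} iteratively:
  phi_{11} = rho(1)
  phi_{kk} = [rho(k) - sum_{j=1..k-1} phi_{k-1,j} rho(k-j)]
            / [1 - sum_{j=1..k-1} phi_{k-1,j} rho(j)],
  phi_{k,j} = phi_{k-1,j} - phi_{kk} phi_{k-1,k-j},  j = 1..k-1.
Step k = 1:
  phi_11 = rho(1) = 0.1748.
Step k = 2:
  phi_22 = [rho(2) - phi_11 rho(1)] / [1 - phi_11 rho(1)] = [-0.4306 - (0.1748)(0.1748)] / [1 - (0.1748)(0.1748)]
         = -0.46115504 / 0.96944496 = -0.47569.
  Update: phi_21 = phi_11 - phi_22 phi_11 = 0.1748 - (-0.47569)(0.1748) = 0.257951.
Step k = 3:
  phi_33 = [rho(3) - phi_21 rho(2) - phi_22 rho(1)] / [1 - phi_21 rho(1) - phi_22 rho(2)]
    numerator   = -0.522 - (0.257951)(-0.4306) - (-0.47569)(0.1748) = -0.32777591
    denominator = 1 - (0.257951)(0.1748) - (-0.47569)(-0.4306) = 0.75007823
  phi_33 = -0.32777591 / 0.75007823 = -0.437.
Therefore phi_{33} = -0.4370.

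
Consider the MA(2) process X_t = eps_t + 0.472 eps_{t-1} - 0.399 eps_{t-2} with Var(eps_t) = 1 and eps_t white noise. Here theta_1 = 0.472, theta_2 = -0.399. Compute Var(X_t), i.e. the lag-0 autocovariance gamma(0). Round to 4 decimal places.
\gamma(0) = 1.3820

For an MA(q) process X_t = eps_t + sum_i theta_i eps_{t-i} with
Var(eps_t) = sigma^2, the variance is
  gamma(0) = sigma^2 * (1 + sum_i theta_i^2).
  sum_i theta_i^2 = (0.472)^2 + (-0.399)^2 = 0.222784 + 0.159201 = 0.381985.
  gamma(0) = 1 * (1 + 0.381985) = 1 * 1.381985 = 1.381985, which rounds to 1.3820.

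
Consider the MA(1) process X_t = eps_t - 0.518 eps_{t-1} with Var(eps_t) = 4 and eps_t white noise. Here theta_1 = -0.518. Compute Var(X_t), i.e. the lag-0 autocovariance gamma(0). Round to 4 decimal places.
\gamma(0) = 5.0733

For an MA(q) process X_t = eps_t + sum_i theta_i eps_{t-i} with
Var(eps_t) = sigma^2, the variance is
  gamma(0) = sigma^2 * (1 + sum_i theta_i^2).
  sum_i theta_i^2 = (-0.518)^2 = 0.268324.
  gamma(0) = 4 * (1 + 0.268324) = 4 * 1.268324 = 5.073296, which rounds to 5.0733.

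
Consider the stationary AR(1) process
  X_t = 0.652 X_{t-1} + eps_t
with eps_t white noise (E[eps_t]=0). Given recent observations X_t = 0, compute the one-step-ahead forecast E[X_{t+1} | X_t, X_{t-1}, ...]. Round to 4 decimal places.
E[X_{t+1} \mid \mathcal F_t] = 0.0000

For an AR(p) model X_t = c + sum_i phi_i X_{t-i} + eps_t, the
one-step-ahead conditional mean is
  E[X_{t+1} | X_t, ...] = c + sum_i phi_i X_{t+1-i}.
Substitute known values:
  E[X_{t+1} | ...] = (0.652) * (0)
                   = 0.0000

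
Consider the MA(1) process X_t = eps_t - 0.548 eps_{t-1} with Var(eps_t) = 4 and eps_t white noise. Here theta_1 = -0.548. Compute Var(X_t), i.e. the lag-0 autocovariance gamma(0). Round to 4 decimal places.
\gamma(0) = 5.2012

For an MA(q) process X_t = eps_t + sum_i theta_i eps_{t-i} with
Var(eps_t) = sigma^2, the variance is
  gamma(0) = sigma^2 * (1 + sum_i theta_i^2).
  sum_i theta_i^2 = (-0.548)^2 = 0.300304.
  gamma(0) = 4 * (1 + 0.300304) = 4 * 1.300304 = 5.201216, which rounds to 5.2012.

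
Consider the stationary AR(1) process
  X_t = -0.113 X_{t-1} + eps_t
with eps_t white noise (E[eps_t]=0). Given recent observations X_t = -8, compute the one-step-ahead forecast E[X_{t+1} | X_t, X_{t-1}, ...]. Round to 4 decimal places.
E[X_{t+1} \mid \mathcal F_t] = 0.9040

For an AR(p) model X_t = c + sum_i phi_i X_{t-i} + eps_t, the
one-step-ahead conditional mean is
  E[X_{t+1} | X_t, ...] = c + sum_i phi_i X_{t+1-i}.
Substitute known values:
  E[X_{t+1} | ...] = (-0.113) * (-8)
                   = 0.9040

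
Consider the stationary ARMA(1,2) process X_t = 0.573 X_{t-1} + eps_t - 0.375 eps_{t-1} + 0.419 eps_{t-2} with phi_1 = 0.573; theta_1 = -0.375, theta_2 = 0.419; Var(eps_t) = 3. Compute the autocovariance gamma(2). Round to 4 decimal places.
\gamma(2) = 2.1943

Multiply the model equation by X_{t-k} and take expectations. With theta_0 = psi_0 = 1 and psi_j the MA(infinity) weights, this gives
  gamma(k) - sum_i phi_i gamma(k-i) = c_k,
  c_k = sigma^2 * sum_{j=k..q} theta_j psi_{j-k}   (c_k = 0 for k > q),
using gamma(-m) = gamma(m).
psi-weights needed (psi_j = theta_j + sum_i phi_i psi_{j-i}):
  psi_1 = theta_1 + phi_1 = -0.375 + (0.573) = 0.198
  psi_2 = theta_2 + phi_1 psi_1 = 0.419 + (0.573)(0.198) = 0.532454
Right-hand sides:
  c_0 = sigma^2 (1 + theta_1 psi_1 + theta_2 psi_2) = 3 * (1 + (-0.375)(0.198) + (0.419)(0.532454)) = 3 * 1.148848 = 3.446545
  c_1 = sigma^2 (theta_1 + theta_2 psi_1) = 3 * (-0.375 + (0.419)(0.198)) = -0.876114
  c_2 = sigma^2 theta_2 = 3 * (0.419) = 1.257
Equations for k = 0 and k = 1 (AR order 1):
  gamma(0) = phi_1 gamma(1) + c_0
  gamma(1) = phi_1 gamma(0) + c_1
Substituting the second into the first: gamma(0) (1 - phi_1^2) = c_0 + phi_1 c_1, so
  gamma(0) = (c_0 + phi_1 c_1) / (1 - phi_1^2) = (3.446545 + (0.573)(-0.876114)) / (1 - (0.573)^2) = 2.944531 / 0.671671 = 4.383889.
  gamma(1) = phi_1 gamma(0) + c_1 = (0.573)(4.383889) + (-0.876114) = 1.635855.
For k = 2: gamma(2) = phi_1 gamma(1) + c_2
  = (0.573)(1.635855) + (1.257) = 2.194345.
Therefore gamma(2) = 2.1943 (to 4 decimal places).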